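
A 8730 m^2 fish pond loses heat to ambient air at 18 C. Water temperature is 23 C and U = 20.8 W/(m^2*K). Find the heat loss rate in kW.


Temperature difference dT = 23 - 18 = 5 K
Heat loss (W) = U * A * dT = 20.8 * 8730 * 5 = 907920 W
Convert to kW: 907920 / 1000 = 907.92 kW

907.92 kW


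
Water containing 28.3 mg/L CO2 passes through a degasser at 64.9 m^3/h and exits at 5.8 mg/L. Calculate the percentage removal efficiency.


CO2_out / CO2_in = 5.8 / 28.3 = 0.204947
Fraction remaining = 0.204947
efficiency = (1 - 0.204947) * 100 = 79.5053 %

79.5053 %


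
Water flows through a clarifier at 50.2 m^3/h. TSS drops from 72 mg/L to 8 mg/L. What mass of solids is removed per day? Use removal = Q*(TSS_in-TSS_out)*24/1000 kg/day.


Concentration drop: TSS_in - TSS_out = 72 - 8 = 64 mg/L
Hourly solids removed = Q * dTSS = 50.2 m^3/h * 64 mg/L = 3212.8 g/h  (m^3/h * mg/L = g/h)
Daily solids removed = 3212.8 * 24 = 77107.2 g/day
Convert g to kg: 77107.2 / 1000 = 77.1072 kg/day

77.1072 kg/day


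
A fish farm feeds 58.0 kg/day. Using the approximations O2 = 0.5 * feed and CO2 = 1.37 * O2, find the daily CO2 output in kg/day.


O2 = 58.0 * 0.5 = 29
CO2 = 29 * 1.37 = 39.73

39.73 kg/day


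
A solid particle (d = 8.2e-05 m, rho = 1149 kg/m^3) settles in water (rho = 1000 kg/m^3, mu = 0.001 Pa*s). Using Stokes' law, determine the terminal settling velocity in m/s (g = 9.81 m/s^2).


Density difference: rho_p - rho_f = 1149 - 1000 = 149 kg/m^3
d^2 = (8.2e-05)^2 = 6.724e-09 m^2
Numerator = (rho_p - rho_f) * g * d^2 = 149 * 9.81 * 6.724e-09 = 9.8284036e-06
Denominator = 18 * mu = 18 * 0.001 = 0.018
v_s = 9.8284036e-06 / 0.018 = 5.46022e-04 m/s
Check: Re = rho_f * v_s * d / mu = 1000 * 5.46022e-04 * 8.2e-05 / 0.001 = 0.0448 < 1, so Stokes' law applies.

5.46022e-04 m/s


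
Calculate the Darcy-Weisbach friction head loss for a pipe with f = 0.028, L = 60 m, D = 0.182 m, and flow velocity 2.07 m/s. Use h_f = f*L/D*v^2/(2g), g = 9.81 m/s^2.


v^2 = 2.07^2 = 4.2849 m^2/s^2
L/D = 60/0.182 = 329.67033
h_f = f*(L/D)*v^2/(2g) = 0.028 * 329.67033 * 4.2849 / 19.62 = 2.01595 m

2.01595 m


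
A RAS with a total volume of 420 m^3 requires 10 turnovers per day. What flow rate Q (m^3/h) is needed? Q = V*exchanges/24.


Daily recirculation volume = 420 m^3 * 10 = 4200 m^3/day
Flow rate Q = daily volume / 24 h = 4200 / 24 = 175 m^3/h

175 m^3/h


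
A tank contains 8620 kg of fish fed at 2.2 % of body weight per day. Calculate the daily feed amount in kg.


Feeding rate fraction = 2.2% / 100 = 0.022
Daily feed = 8620 kg * 0.022 = 189.64 kg/day

189.64 kg/day


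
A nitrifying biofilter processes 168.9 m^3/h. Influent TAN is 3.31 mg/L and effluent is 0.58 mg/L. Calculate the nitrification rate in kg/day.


Concentration drop: TAN_in - TAN_out = 3.31 - 0.58 = 2.73 mg/L
Hourly TAN removed = Q * dTAN = 168.9 m^3/h * 2.73 mg/L = 461.097 g/h  (m^3/h * mg/L = g/h)
Daily TAN removed = 461.097 * 24 = 11066.328 g/day
Convert to kg/day: 11066.328 / 1000 = 11.066328 kg/day

11.066328 kg/day


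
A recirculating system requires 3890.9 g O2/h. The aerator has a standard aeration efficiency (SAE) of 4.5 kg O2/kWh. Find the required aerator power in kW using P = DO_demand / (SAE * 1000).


SAE in g O2/kWh = 4.5 * 1000 = 4500 g/kWh
P = DO_demand / SAE_g = 3890.9 / 4500 = 0.864644 kW

0.864644 kW


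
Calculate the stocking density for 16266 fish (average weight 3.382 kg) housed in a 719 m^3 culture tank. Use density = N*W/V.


Total biomass = 16266 fish * 3.382 kg = 55011.612 kg
Density = total biomass / volume = 55011.612 / 719 = 76.5113 kg/m^3

76.5113 kg/m^3


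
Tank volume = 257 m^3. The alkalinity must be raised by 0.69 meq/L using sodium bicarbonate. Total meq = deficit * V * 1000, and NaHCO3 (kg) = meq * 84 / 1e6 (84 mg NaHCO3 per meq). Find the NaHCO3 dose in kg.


Tank volume in L = 257 m^3 * 1000 = 257000 L
Total meq required = 0.69 meq/L * 257000 L = 177330 meq
NaHCO3 mass = 177330 meq * 84 mg/meq / 1e6 = 14.8957 kg

14.8957 kg


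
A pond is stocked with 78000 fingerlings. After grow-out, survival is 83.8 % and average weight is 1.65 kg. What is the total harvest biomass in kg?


Survivors = 78000 * 83.8/100 = 65364 fish
Harvest biomass = survivors * W_f = 65364 * 1.65 = 107850.6 kg

107850.6 kg


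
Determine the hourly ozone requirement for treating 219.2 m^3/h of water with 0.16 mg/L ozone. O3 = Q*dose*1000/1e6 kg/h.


O3 demand (mg/h) = Q * dose * 1000 = 219.2 * 0.16 * 1000 = 35072 mg/h
Convert mg to kg: 35072 / 1e6 = 0.035072 kg/h

0.035072 kg/h


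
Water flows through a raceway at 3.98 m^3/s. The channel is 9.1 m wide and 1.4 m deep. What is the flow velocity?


Cross-sectional area = W * d = 9.1 * 1.4 = 12.74 m^2
Velocity = Q / A = 3.98 / 12.74 = 0.312402 m/s

0.312402 m/s


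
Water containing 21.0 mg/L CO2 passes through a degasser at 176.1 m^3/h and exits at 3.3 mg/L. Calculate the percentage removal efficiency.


CO2_out / CO2_in = 3.3 / 21.0 = 0.15714286
Fraction remaining = 0.15714286
efficiency = (1 - 0.15714286) * 100 = 84.2857 %

84.2857 %


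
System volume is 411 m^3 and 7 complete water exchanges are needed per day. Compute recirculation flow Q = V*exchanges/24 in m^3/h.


Daily recirculation volume = 411 m^3 * 7 = 2877 m^3/day
Flow rate Q = daily volume / 24 h = 2877 / 24 = 119.875 m^3/h

119.875 m^3/h


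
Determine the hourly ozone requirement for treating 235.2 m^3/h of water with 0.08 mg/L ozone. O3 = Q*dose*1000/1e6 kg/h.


O3 demand (mg/h) = Q * dose * 1000 = 235.2 * 0.08 * 1000 = 18816 mg/h
Convert mg to kg: 18816 / 1e6 = 0.018816 kg/h

0.018816 kg/h


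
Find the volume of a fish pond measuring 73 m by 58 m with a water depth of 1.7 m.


Base area = L * W = 73 * 58 = 4234 m^2
Volume = area * depth = 4234 * 1.7 = 7197.8 m^3

7197.8 m^3


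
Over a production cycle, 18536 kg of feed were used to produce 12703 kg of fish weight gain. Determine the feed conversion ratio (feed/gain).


FCR = feed consumed / weight gained
FCR = 18536 kg / 12703 kg = 1.45918

1.45918


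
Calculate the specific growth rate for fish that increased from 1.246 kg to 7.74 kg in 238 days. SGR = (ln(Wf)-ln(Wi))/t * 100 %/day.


ln(W_f) = ln(7.74) = 2.0464017
ln(W_i) = ln(1.246) = 0.21993842
ln(W_f) - ln(W_i) = 2.0464017 - 0.21993842 = 1.8264633
SGR = 1.8264633 / 238 * 100 = 0.767422 %/day

0.767422 %/day


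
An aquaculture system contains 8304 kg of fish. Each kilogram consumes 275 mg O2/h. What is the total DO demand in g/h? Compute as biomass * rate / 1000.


Total O2 consumption (mg/h) = 8304 kg * 275 mg/(kg*h) = 2283600 mg/h
Convert to g/h: 2283600 / 1000 = 2283.6 g/h

2283.6 g/h


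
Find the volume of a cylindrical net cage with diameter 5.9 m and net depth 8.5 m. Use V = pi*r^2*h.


r = d/2 = 5.9/2 = 2.95 m
Base area = pi*r^2 = pi*2.95^2 = 27.33971 m^2
Volume = 27.33971 * 8.5 = 232.388 m^3

232.388 m^3


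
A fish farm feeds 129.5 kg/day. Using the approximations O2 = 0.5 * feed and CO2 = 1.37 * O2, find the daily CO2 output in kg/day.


O2 = 129.5 * 0.5 = 64.75
CO2 = 64.75 * 1.37 = 88.7075

88.7075 kg/day


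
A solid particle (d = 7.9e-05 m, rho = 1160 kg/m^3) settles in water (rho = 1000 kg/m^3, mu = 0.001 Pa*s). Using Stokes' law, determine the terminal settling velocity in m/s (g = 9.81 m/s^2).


Density difference: rho_p - rho_f = 1160 - 1000 = 160 kg/m^3
d^2 = (7.9e-05)^2 = 6.241e-09 m^2
Numerator = (rho_p - rho_f) * g * d^2 = 160 * 9.81 * 6.241e-09 = 9.7958736e-06
Denominator = 18 * mu = 18 * 0.001 = 0.018
v_s = 9.7958736e-06 / 0.018 = 5.44215e-04 m/s
Check: Re = rho_f * v_s * d / mu = 1000 * 5.44215e-04 * 7.9e-05 / 0.001 = 0.043 < 1, so Stokes' law applies.

5.44215e-04 m/s


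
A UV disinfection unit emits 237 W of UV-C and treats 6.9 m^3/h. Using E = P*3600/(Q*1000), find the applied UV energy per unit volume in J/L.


Energy delivered per hour = 237 W * 3600 s = 853200 J/h
Volume treated per hour = 6.9 m^3/h * 1000 = 6900 L/h
dose = 853200 / 6900 = 123.652 J/L

123.652 J/L


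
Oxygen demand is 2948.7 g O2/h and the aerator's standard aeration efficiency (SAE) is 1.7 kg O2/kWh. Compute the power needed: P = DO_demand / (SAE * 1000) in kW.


SAE in g O2/kWh = 1.7 * 1000 = 1700 g/kWh
P = DO_demand / SAE_g = 2948.7 / 1700 = 1.73453 kW

1.73453 kW


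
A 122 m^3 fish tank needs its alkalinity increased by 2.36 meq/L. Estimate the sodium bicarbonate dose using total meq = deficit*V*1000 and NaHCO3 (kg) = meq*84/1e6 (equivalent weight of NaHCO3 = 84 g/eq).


Tank volume in L = 122 m^3 * 1000 = 122000 L
Total meq required = 2.36 meq/L * 122000 L = 287920 meq
NaHCO3 mass = 287920 meq * 84 mg/meq / 1e6 = 24.1853 kg

24.1853 kg


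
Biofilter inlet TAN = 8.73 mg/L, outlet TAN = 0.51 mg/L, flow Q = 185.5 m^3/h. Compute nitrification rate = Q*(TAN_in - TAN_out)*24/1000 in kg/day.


Concentration drop: TAN_in - TAN_out = 8.73 - 0.51 = 8.22 mg/L
Hourly TAN removed = Q * dTAN = 185.5 m^3/h * 8.22 mg/L = 1524.81 g/h  (m^3/h * mg/L = g/h)
Daily TAN removed = 1524.81 * 24 = 36595.44 g/day
Convert to kg/day: 36595.44 / 1000 = 36.59544 kg/day

36.59544 kg/day


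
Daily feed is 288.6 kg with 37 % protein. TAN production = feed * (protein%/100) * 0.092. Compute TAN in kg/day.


Protein in feed = 288.6 * 37/100 = 106.782 kg/day
TAN = protein * 0.092 = 106.782 * 0.092 = 9.823944 kg/day

9.823944 kg/day


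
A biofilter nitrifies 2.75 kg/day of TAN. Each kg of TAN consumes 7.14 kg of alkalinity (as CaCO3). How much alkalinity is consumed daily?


Alkalinity factor: 7.14 kg CaCO3 consumed per kg TAN nitrified
alk = 2.75 kg TAN * 7.14 = 19.635 kg CaCO3/day

19.635 kg CaCO3/day


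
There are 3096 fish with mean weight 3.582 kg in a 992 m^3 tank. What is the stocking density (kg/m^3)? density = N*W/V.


Total biomass = 3096 fish * 3.582 kg = 11089.872 kg
Density = total biomass / volume = 11089.872 / 992 = 11.1793 kg/m^3

11.1793 kg/m^3


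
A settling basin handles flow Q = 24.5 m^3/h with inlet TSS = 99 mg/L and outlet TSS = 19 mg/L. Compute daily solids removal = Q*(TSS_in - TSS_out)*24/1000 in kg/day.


Concentration drop: TSS_in - TSS_out = 99 - 19 = 80 mg/L
Hourly solids removed = Q * dTSS = 24.5 m^3/h * 80 mg/L = 1960 g/h  (m^3/h * mg/L = g/h)
Daily solids removed = 1960 * 24 = 47040 g/day
Convert g to kg: 47040 / 1000 = 47.04 kg/day

47.04 kg/day


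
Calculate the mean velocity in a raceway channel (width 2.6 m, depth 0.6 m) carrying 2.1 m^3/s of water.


Cross-sectional area = W * d = 2.6 * 0.6 = 1.56 m^2
Velocity = Q / A = 2.1 / 1.56 = 1.34615 m/s

1.34615 m/s


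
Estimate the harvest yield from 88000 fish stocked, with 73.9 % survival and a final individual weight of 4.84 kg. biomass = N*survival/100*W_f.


Survivors = 88000 * 73.9/100 = 65032 fish
Harvest biomass = survivors * W_f = 65032 * 4.84 = 314754.88 kg

314754.88 kg


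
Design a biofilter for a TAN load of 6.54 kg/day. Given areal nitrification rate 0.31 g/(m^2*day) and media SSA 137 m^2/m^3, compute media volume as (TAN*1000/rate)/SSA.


A = 6.54*1000 / 0.31 = 21096.774 m^2
V = 21096.774 / 137 = 153.991

153.991 m^3


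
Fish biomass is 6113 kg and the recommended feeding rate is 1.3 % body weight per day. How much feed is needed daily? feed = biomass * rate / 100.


Feeding rate fraction = 1.3% / 100 = 0.013
Daily feed = 6113 kg * 0.013 = 79.469 kg/day

79.469 kg/day


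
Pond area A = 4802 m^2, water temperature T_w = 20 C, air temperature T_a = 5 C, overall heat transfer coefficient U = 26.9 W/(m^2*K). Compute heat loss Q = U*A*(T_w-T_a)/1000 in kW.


Temperature difference dT = 20 - 5 = 15 K
Heat loss (W) = U * A * dT = 26.9 * 4802 * 15 = 1937607 W
Convert to kW: 1937607 / 1000 = 1937.607 kW

1937.607 kW


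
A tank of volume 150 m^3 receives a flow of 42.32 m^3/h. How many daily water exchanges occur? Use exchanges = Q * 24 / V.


Daily flow volume = 42.32 m^3/h * 24 h = 1015.68 m^3/day
Exchanges = daily flow / tank volume = 1015.68 / 150 = 6.7712 exchanges/day

6.7712 exchanges/day


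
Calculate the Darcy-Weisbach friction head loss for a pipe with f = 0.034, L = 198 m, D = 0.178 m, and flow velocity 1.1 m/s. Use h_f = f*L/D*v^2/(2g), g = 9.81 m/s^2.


v^2 = 1.1^2 = 1.21 m^2/s^2
L/D = 198/0.178 = 1112.3596
h_f = f*(L/D)*v^2/(2g) = 0.034 * 1112.3596 * 1.21 / 19.62 = 2.33244 m

2.33244 m


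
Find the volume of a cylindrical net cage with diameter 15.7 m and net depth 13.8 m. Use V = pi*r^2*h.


r = d/2 = 15.7/2 = 7.85 m
Base area = pi*r^2 = pi*7.85^2 = 193.59279 m^2
Volume = 193.59279 * 13.8 = 2671.58 m^3

2671.58 m^3


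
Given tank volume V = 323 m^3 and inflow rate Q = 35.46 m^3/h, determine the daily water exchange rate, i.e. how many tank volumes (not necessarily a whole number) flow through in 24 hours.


Daily flow volume = 35.46 m^3/h * 24 h = 851.04 m^3/day
Exchanges = daily flow / tank volume = 851.04 / 323 = 2.6348 exchanges/day

2.6348 exchanges/day


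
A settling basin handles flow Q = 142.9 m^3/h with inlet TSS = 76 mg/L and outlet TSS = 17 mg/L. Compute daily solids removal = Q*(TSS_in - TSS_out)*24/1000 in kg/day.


Concentration drop: TSS_in - TSS_out = 76 - 17 = 59 mg/L
Hourly solids removed = Q * dTSS = 142.9 m^3/h * 59 mg/L = 8431.1 g/h  (m^3/h * mg/L = g/h)
Daily solids removed = 8431.1 * 24 = 202346.4 g/day
Convert g to kg: 202346.4 / 1000 = 202.3464 kg/day

202.3464 kg/day


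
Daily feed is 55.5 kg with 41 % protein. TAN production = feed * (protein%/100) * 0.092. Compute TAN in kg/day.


Protein in feed = 55.5 * 41/100 = 22.755 kg/day
TAN = protein * 0.092 = 22.755 * 0.092 = 2.09346 kg/day

2.09346 kg/day


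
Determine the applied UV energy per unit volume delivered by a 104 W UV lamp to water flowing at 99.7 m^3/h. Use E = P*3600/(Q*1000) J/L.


Energy delivered per hour = 104 W * 3600 s = 374400 J/h
Volume treated per hour = 99.7 m^3/h * 1000 = 99700 L/h
dose = 374400 / 99700 = 3.75527 J/L

3.75527 J/L


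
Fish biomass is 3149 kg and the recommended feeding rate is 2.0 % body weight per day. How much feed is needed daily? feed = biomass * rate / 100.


Feeding rate fraction = 2.0% / 100 = 0.02
Daily feed = 3149 kg * 0.02 = 62.98 kg/day

62.98 kg/day


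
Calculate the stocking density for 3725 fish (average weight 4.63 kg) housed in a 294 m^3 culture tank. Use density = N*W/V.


Total biomass = 3725 fish * 4.63 kg = 17246.75 kg
Density = total biomass / volume = 17246.75 / 294 = 58.6624 kg/m^3

58.6624 kg/m^3


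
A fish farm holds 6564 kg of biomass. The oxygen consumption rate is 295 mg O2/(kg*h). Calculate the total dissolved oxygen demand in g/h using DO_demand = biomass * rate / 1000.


Total O2 consumption (mg/h) = 6564 kg * 295 mg/(kg*h) = 1936380 mg/h
Convert to g/h: 1936380 / 1000 = 1936.38 g/h

1936.38 g/h


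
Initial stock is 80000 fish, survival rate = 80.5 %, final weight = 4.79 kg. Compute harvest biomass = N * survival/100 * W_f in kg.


Survivors = 80000 * 80.5/100 = 64400 fish
Harvest biomass = survivors * W_f = 64400 * 4.79 = 308476 kg

308476 kg


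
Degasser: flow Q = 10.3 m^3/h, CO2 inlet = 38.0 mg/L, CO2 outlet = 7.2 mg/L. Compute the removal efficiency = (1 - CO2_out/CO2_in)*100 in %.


CO2_out / CO2_in = 7.2 / 38.0 = 0.18947368
Fraction remaining = 0.18947368
efficiency = (1 - 0.18947368) * 100 = 81.0526 %

81.0526 %


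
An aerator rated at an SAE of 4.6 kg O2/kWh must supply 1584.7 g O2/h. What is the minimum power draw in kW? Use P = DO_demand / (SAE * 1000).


SAE in g O2/kWh = 4.6 * 1000 = 4600 g/kWh
P = DO_demand / SAE_g = 1584.7 / 4600 = 0.3445 kW

0.3445 kW


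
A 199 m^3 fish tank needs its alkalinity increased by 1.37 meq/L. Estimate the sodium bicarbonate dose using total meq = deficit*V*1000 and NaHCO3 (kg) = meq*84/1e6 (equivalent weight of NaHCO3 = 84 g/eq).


Tank volume in L = 199 m^3 * 1000 = 199000 L
Total meq required = 1.37 meq/L * 199000 L = 272630 meq
NaHCO3 mass = 272630 meq * 84 mg/meq / 1e6 = 22.9009 kg

22.9009 kg


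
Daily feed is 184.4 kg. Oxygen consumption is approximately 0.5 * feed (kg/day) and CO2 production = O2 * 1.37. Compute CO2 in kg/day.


O2 = 184.4 * 0.5 = 92.2
CO2 = 92.2 * 1.37 = 126.314

126.314 kg/day


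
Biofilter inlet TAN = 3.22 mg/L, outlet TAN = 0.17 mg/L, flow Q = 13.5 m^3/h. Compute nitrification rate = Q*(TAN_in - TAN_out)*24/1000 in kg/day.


Concentration drop: TAN_in - TAN_out = 3.22 - 0.17 = 3.05 mg/L
Hourly TAN removed = Q * dTAN = 13.5 m^3/h * 3.05 mg/L = 41.175 g/h  (m^3/h * mg/L = g/h)
Daily TAN removed = 41.175 * 24 = 988.2 g/day
Convert to kg/day: 988.2 / 1000 = 0.9882 kg/day

0.9882 kg/day


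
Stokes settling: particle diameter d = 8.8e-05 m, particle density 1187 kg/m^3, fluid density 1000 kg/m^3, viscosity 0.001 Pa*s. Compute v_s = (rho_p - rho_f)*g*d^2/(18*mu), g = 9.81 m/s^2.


Density difference: rho_p - rho_f = 1187 - 1000 = 187 kg/m^3
d^2 = (8.8e-05)^2 = 7.744e-09 m^2
Numerator = (rho_p - rho_f) * g * d^2 = 187 * 9.81 * 7.744e-09 = 1.4206136e-05
Denominator = 18 * mu = 18 * 0.001 = 0.018
v_s = 1.4206136e-05 / 0.018 = 7.8923e-04 m/s
Check: Re = rho_f * v_s * d / mu = 1000 * 7.8923e-04 * 8.8e-05 / 0.001 = 0.0695 < 1, so Stokes' law applies.

7.8923e-04 m/s


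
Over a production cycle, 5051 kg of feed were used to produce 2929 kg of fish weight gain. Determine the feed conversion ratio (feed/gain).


FCR = feed consumed / weight gained
FCR = 5051 kg / 2929 kg = 1.72448

1.72448


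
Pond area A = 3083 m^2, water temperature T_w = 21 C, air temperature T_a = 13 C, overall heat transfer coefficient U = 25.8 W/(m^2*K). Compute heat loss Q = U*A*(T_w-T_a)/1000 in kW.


Temperature difference dT = 21 - 13 = 8 K
Heat loss (W) = U * A * dT = 25.8 * 3083 * 8 = 636331.2 W
Convert to kW: 636331.2 / 1000 = 636.3312 kW

636.3312 kW


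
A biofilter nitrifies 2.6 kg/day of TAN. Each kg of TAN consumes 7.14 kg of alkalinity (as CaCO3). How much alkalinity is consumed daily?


Alkalinity factor: 7.14 kg CaCO3 consumed per kg TAN nitrified
alk = 2.6 kg TAN * 7.14 = 18.564 kg CaCO3/day

18.564 kg CaCO3/day


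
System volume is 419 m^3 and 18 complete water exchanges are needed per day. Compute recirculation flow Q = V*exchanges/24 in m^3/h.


Daily recirculation volume = 419 m^3 * 18 = 7542 m^3/day
Flow rate Q = daily volume / 24 h = 7542 / 24 = 314.25 m^3/h

314.25 m^3/h


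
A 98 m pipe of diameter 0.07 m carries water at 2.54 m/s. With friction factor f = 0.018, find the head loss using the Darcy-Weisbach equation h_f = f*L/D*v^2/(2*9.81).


v^2 = 2.54^2 = 6.4516 m^2/s^2
L/D = 98/0.07 = 1400
h_f = f*(L/D)*v^2/(2g) = 0.018 * 1400 * 6.4516 / 19.62 = 8.28646 m

8.28646 m


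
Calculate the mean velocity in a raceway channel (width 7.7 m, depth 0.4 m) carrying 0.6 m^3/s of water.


Cross-sectional area = W * d = 7.7 * 0.4 = 3.08 m^2
Velocity = Q / A = 0.6 / 3.08 = 0.194805 m/s

0.194805 m/s


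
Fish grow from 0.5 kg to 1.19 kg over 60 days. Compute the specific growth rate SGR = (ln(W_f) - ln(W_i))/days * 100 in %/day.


ln(W_f) = ln(1.19) = 0.17395331
ln(W_i) = ln(0.5) = -0.69314718
ln(W_f) - ln(W_i) = 0.17395331 - -0.69314718 = 0.86710049
SGR = 0.86710049 / 60 * 100 = 1.44517 %/day

1.44517 %/day


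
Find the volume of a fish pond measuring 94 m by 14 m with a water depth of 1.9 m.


Base area = L * W = 94 * 14 = 1316 m^2
Volume = area * depth = 1316 * 1.9 = 2500.4 m^3

2500.4 m^3


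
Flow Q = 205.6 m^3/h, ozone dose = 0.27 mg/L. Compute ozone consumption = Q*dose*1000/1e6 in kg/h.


O3 demand (mg/h) = Q * dose * 1000 = 205.6 * 0.27 * 1000 = 55512 mg/h
Convert mg to kg: 55512 / 1e6 = 0.055512 kg/h

0.055512 kg/h


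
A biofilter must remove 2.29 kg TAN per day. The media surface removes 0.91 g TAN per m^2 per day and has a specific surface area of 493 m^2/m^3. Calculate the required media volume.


A = 2.29*1000 / 0.91 = 2516.4835 m^2
V = 2516.4835 / 493 = 5.10443

5.10443 m^3


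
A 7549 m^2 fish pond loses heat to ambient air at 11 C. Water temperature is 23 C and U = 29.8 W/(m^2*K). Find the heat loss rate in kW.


Temperature difference dT = 23 - 11 = 12 K
Heat loss (W) = U * A * dT = 29.8 * 7549 * 12 = 2699522.4 W
Convert to kW: 2699522.4 / 1000 = 2699.5224 kW

2699.5224 kW


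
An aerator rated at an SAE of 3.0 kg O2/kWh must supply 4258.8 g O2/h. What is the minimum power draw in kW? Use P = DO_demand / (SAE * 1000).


SAE in g O2/kWh = 3.0 * 1000 = 3000 g/kWh
P = DO_demand / SAE_g = 4258.8 / 3000 = 1.4196 kW

1.4196 kW


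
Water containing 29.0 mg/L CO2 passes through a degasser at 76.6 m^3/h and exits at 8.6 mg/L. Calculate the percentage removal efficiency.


CO2_out / CO2_in = 8.6 / 29.0 = 0.29655172
Fraction remaining = 0.29655172
efficiency = (1 - 0.29655172) * 100 = 70.3448 %

70.3448 %


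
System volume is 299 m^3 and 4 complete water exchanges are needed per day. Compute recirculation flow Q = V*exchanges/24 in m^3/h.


Daily recirculation volume = 299 m^3 * 4 = 1196 m^3/day
Flow rate Q = daily volume / 24 h = 1196 / 24 = 49.8333 m^3/h

49.8333 m^3/h


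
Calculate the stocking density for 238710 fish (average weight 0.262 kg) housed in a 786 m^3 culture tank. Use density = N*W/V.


Total biomass = 238710 fish * 0.262 kg = 62542.02 kg
Density = total biomass / volume = 62542.02 / 786 = 79.57 kg/m^3

79.57 kg/m^3


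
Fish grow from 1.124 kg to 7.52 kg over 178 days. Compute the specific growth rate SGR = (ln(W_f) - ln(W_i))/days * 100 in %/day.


ln(W_f) = ln(7.52) = 2.0175661
ln(W_i) = ln(1.124) = 0.11689375
ln(W_f) - ln(W_i) = 2.0175661 - 0.11689375 = 1.9006723
SGR = 1.9006723 / 178 * 100 = 1.06779 %/day

1.06779 %/day


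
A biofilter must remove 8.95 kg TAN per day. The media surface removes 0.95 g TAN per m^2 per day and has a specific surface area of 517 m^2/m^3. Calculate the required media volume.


A = 8.95*1000 / 0.95 = 9421.0526 m^2
V = 9421.0526 / 517 = 18.2225

18.2225 m^3


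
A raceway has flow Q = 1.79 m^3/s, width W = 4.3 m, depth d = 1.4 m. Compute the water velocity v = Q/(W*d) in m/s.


Cross-sectional area = W * d = 4.3 * 1.4 = 6.02 m^2
Velocity = Q / A = 1.79 / 6.02 = 0.297342 m/s

0.297342 m/s


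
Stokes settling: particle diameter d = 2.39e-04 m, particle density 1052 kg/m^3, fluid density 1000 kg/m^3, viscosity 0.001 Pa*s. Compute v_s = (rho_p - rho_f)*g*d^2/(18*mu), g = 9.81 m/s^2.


Density difference: rho_p - rho_f = 1052 - 1000 = 52 kg/m^3
d^2 = (2.39e-04)^2 = 5.7121e-08 m^2
Numerator = (rho_p - rho_f) * g * d^2 = 52 * 9.81 * 5.7121e-08 = 2.9138565e-05
Denominator = 18 * mu = 18 * 0.001 = 0.018
v_s = 2.9138565e-05 / 0.018 = 0.00161881 m/s
Check: Re = rho_f * v_s * d / mu = 1000 * 0.00161881 * 2.39e-04 / 0.001 = 0.387 < 1, so Stokes' law applies.

0.00161881 m/s


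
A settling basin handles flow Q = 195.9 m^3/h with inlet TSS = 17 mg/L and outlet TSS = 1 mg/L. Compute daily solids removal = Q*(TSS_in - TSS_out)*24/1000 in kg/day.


Concentration drop: TSS_in - TSS_out = 17 - 1 = 16 mg/L
Hourly solids removed = Q * dTSS = 195.9 m^3/h * 16 mg/L = 3134.4 g/h  (m^3/h * mg/L = g/h)
Daily solids removed = 3134.4 * 24 = 75225.6 g/day
Convert g to kg: 75225.6 / 1000 = 75.2256 kg/day

75.2256 kg/day


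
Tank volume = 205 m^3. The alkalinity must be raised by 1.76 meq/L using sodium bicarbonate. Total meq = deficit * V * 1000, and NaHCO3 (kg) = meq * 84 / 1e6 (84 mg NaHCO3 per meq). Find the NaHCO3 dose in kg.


Tank volume in L = 205 m^3 * 1000 = 205000 L
Total meq required = 1.76 meq/L * 205000 L = 360800 meq
NaHCO3 mass = 360800 meq * 84 mg/meq / 1e6 = 30.3072 kg

30.3072 kg


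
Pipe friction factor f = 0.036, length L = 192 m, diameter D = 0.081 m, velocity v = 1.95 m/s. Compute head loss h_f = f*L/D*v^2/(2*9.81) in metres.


v^2 = 1.95^2 = 3.8025 m^2/s^2
L/D = 192/0.081 = 2370.3704
h_f = f*(L/D)*v^2/(2g) = 0.036 * 2370.3704 * 3.8025 / 19.62 = 16.5382 m

16.5382 m


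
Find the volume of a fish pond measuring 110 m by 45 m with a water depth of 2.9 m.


Base area = L * W = 110 * 45 = 4950 m^2
Volume = area * depth = 4950 * 2.9 = 14355 m^3

14355 m^3


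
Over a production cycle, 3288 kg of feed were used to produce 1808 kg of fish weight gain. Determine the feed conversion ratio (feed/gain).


FCR = feed consumed / weight gained
FCR = 3288 kg / 1808 kg = 1.81858

1.81858


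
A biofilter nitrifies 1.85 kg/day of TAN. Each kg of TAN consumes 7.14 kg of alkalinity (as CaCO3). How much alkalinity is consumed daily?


Alkalinity factor: 7.14 kg CaCO3 consumed per kg TAN nitrified
alk = 1.85 kg TAN * 7.14 = 13.209 kg CaCO3/day

13.209 kg CaCO3/day


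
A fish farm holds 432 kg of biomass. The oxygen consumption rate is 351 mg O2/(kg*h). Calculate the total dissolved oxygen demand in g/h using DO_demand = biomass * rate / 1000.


Total O2 consumption (mg/h) = 432 kg * 351 mg/(kg*h) = 151632 mg/h
Convert to g/h: 151632 / 1000 = 151.632 g/h

151.632 g/h


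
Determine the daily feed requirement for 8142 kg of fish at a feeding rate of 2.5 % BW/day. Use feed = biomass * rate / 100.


Feeding rate fraction = 2.5% / 100 = 0.025
Daily feed = 8142 kg * 0.025 = 203.55 kg/day

203.55 kg/day


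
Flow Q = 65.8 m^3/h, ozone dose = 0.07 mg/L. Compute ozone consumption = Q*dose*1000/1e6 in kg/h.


O3 demand (mg/h) = Q * dose * 1000 = 65.8 * 0.07 * 1000 = 4606 mg/h
Convert mg to kg: 4606 / 1e6 = 0.004606 kg/h

0.004606 kg/h


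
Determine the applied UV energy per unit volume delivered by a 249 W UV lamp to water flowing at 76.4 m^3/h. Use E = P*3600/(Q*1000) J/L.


Energy delivered per hour = 249 W * 3600 s = 896400 J/h
Volume treated per hour = 76.4 m^3/h * 1000 = 76400 L/h
dose = 896400 / 76400 = 11.733 J/L

11.733 J/L


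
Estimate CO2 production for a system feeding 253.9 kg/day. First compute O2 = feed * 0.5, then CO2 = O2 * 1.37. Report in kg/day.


O2 = 253.9 * 0.5 = 126.95
CO2 = 126.95 * 1.37 = 173.9215

173.9215 kg/day


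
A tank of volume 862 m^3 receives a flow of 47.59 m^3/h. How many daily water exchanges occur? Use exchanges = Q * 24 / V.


Daily flow volume = 47.59 m^3/h * 24 h = 1142.16 m^3/day
Exchanges = daily flow / tank volume = 1142.16 / 862 = 1.32501 exchanges/day

1.32501 exchanges/day


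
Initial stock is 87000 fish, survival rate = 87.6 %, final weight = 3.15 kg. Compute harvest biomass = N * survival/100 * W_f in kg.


Survivors = 87000 * 87.6/100 = 76212 fish
Harvest biomass = survivors * W_f = 76212 * 3.15 = 240067.8 kg

240067.8 kg


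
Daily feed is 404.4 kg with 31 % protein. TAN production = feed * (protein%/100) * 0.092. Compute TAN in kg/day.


Protein in feed = 404.4 * 31/100 = 125.364 kg/day
TAN = protein * 0.092 = 125.364 * 0.092 = 11.533488 kg/day

11.533488 kg/day


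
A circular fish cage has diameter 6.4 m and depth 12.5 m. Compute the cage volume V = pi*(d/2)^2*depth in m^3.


r = d/2 = 6.4/2 = 3.2 m
Base area = pi*r^2 = pi*3.2^2 = 32.169909 m^2
Volume = 32.169909 * 12.5 = 402.124 m^3

402.124 m^3


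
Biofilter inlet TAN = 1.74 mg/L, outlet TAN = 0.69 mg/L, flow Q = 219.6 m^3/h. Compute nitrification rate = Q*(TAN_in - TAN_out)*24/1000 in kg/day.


Concentration drop: TAN_in - TAN_out = 1.74 - 0.69 = 1.05 mg/L
Hourly TAN removed = Q * dTAN = 219.6 m^3/h * 1.05 mg/L = 230.58 g/h  (m^3/h * mg/L = g/h)
Daily TAN removed = 230.58 * 24 = 5533.92 g/day
Convert to kg/day: 5533.92 / 1000 = 5.53392 kg/day

5.53392 kg/day


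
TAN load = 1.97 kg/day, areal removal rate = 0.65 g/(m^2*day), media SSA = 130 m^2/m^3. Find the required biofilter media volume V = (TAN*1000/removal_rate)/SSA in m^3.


A = 1.97*1000 / 0.65 = 3030.7692 m^2
V = 3030.7692 / 130 = 23.3136

23.3136 m^3


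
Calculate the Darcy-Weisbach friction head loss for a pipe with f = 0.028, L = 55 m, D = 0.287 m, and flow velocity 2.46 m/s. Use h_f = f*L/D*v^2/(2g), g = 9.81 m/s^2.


v^2 = 2.46^2 = 6.0516 m^2/s^2
L/D = 55/0.287 = 191.63763
h_f = f*(L/D)*v^2/(2g) = 0.028 * 191.63763 * 6.0516 / 19.62 = 1.65505 m

1.65505 m


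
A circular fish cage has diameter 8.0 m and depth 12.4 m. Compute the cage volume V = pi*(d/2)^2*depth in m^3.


r = d/2 = 8.0/2 = 4 m
Base area = pi*r^2 = pi*4^2 = 50.265482 m^2
Volume = 50.265482 * 12.4 = 623.292 m^3

623.292 m^3


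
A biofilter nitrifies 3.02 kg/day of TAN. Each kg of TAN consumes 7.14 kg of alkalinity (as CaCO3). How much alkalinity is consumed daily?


Alkalinity factor: 7.14 kg CaCO3 consumed per kg TAN nitrified
alk = 3.02 kg TAN * 7.14 = 21.5628 kg CaCO3/day

21.5628 kg CaCO3/day


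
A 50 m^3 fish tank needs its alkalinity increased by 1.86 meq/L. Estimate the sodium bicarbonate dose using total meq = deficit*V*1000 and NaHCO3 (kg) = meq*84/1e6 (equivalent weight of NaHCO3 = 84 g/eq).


Tank volume in L = 50 m^3 * 1000 = 50000 L
Total meq required = 1.86 meq/L * 50000 L = 93000 meq
NaHCO3 mass = 93000 meq * 84 mg/meq / 1e6 = 7.812 kg

7.812 kg


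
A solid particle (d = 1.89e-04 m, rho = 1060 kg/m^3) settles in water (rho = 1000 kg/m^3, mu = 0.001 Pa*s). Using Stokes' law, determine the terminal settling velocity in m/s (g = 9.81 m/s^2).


Density difference: rho_p - rho_f = 1060 - 1000 = 60 kg/m^3
d^2 = (1.89e-04)^2 = 3.5721e-08 m^2
Numerator = (rho_p - rho_f) * g * d^2 = 60 * 9.81 * 3.5721e-08 = 2.1025381e-05
Denominator = 18 * mu = 18 * 0.001 = 0.018
v_s = 2.1025381e-05 / 0.018 = 0.00116808 m/s
Check: Re = rho_f * v_s * d / mu = 1000 * 0.00116808 * 1.89e-04 / 0.001 = 0.221 < 1, so Stokes' law applies.

0.00116808 m/s


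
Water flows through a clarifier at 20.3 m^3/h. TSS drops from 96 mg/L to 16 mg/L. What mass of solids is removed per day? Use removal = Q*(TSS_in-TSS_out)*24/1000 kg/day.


Concentration drop: TSS_in - TSS_out = 96 - 16 = 80 mg/L
Hourly solids removed = Q * dTSS = 20.3 m^3/h * 80 mg/L = 1624 g/h  (m^3/h * mg/L = g/h)
Daily solids removed = 1624 * 24 = 38976 g/day
Convert g to kg: 38976 / 1000 = 38.976 kg/day

38.976 kg/day


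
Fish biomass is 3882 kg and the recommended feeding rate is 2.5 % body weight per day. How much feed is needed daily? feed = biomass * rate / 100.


Feeding rate fraction = 2.5% / 100 = 0.025
Daily feed = 3882 kg * 0.025 = 97.05 kg/day

97.05 kg/day


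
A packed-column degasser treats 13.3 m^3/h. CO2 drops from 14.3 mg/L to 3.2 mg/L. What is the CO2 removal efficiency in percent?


CO2_out / CO2_in = 3.2 / 14.3 = 0.22377622
Fraction remaining = 0.22377622
efficiency = (1 - 0.22377622) * 100 = 77.6224 %

77.6224 %


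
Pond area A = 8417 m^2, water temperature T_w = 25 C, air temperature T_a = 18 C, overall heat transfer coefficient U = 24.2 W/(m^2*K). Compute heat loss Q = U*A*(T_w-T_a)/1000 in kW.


Temperature difference dT = 25 - 18 = 7 K
Heat loss (W) = U * A * dT = 24.2 * 8417 * 7 = 1425839.8 W
Convert to kW: 1425839.8 / 1000 = 1425.8398 kW

1425.8398 kW


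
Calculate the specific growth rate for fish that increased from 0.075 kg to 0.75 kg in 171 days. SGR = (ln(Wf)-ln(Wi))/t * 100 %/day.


ln(W_f) = ln(0.75) = -0.28768207
ln(W_i) = ln(0.075) = -2.5902672
ln(W_f) - ln(W_i) = -0.28768207 - -2.5902672 = 2.3025851
SGR = 2.3025851 / 171 * 100 = 1.34654 %/day

1.34654 %/day


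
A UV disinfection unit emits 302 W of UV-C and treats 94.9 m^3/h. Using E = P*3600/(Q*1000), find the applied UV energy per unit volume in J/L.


Energy delivered per hour = 302 W * 3600 s = 1087200 J/h
Volume treated per hour = 94.9 m^3/h * 1000 = 94900 L/h
dose = 1087200 / 94900 = 11.4563 J/L

11.4563 J/L


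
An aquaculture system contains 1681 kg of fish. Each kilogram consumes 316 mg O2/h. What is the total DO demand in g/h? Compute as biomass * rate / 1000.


Total O2 consumption (mg/h) = 1681 kg * 316 mg/(kg*h) = 531196 mg/h
Convert to g/h: 531196 / 1000 = 531.196 g/h

531.196 g/h


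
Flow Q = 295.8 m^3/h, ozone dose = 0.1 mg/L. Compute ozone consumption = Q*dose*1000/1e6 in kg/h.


O3 demand (mg/h) = Q * dose * 1000 = 295.8 * 0.1 * 1000 = 29580 mg/h
Convert mg to kg: 29580 / 1e6 = 0.02958 kg/h

0.02958 kg/h


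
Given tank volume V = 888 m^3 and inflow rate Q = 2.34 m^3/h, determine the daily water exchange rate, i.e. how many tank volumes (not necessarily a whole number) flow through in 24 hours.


Daily flow volume = 2.34 m^3/h * 24 h = 56.16 m^3/day
Exchanges = daily flow / tank volume = 56.16 / 888 = 0.0632432 exchanges/day

0.0632432 exchanges/day


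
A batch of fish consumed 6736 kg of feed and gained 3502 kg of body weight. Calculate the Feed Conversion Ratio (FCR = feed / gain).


FCR = feed consumed / weight gained
FCR = 6736 kg / 3502 kg = 1.92347

1.92347


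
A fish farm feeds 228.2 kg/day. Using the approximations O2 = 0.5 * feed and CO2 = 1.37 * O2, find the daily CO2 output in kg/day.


O2 = 228.2 * 0.5 = 114.1
CO2 = 114.1 * 1.37 = 156.317

156.317 kg/day


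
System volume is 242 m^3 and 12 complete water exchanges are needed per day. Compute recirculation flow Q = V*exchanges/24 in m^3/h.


Daily recirculation volume = 242 m^3 * 12 = 2904 m^3/day
Flow rate Q = daily volume / 24 h = 2904 / 24 = 121 m^3/h

121 m^3/h


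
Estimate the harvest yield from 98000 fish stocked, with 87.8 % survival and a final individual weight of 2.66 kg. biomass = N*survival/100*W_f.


Survivors = 98000 * 87.8/100 = 86044 fish
Harvest biomass = survivors * W_f = 86044 * 2.66 = 228877.04 kg

228877.04 kg


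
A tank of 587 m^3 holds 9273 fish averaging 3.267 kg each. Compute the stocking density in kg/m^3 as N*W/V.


Total biomass = 9273 fish * 3.267 kg = 30294.891 kg
Density = total biomass / volume = 30294.891 / 587 = 51.6097 kg/m^3

51.6097 kg/m^3


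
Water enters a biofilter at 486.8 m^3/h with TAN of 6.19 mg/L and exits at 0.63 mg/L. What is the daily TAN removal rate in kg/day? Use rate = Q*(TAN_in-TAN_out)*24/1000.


Concentration drop: TAN_in - TAN_out = 6.19 - 0.63 = 5.56 mg/L
Hourly TAN removed = Q * dTAN = 486.8 m^3/h * 5.56 mg/L = 2706.608 g/h  (m^3/h * mg/L = g/h)
Daily TAN removed = 2706.608 * 24 = 64958.592 g/day
Convert to kg/day: 64958.592 / 1000 = 64.958592 kg/day

64.958592 kg/day


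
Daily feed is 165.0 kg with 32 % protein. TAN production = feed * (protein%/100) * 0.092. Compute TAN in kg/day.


Protein in feed = 165.0 * 32/100 = 52.8 kg/day
TAN = protein * 0.092 = 52.8 * 0.092 = 4.8576 kg/day

4.8576 kg/day


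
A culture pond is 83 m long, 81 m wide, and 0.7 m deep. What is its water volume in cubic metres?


Base area = L * W = 83 * 81 = 6723 m^2
Volume = area * depth = 6723 * 0.7 = 4706.1 m^3

4706.1 m^3


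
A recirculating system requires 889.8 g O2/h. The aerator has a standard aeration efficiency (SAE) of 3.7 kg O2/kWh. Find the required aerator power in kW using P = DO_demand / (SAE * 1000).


SAE in g O2/kWh = 3.7 * 1000 = 3700 g/kWh
P = DO_demand / SAE_g = 889.8 / 3700 = 0.240486 kW

0.240486 kW


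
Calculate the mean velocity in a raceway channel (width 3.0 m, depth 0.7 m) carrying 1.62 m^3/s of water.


Cross-sectional area = W * d = 3.0 * 0.7 = 2.1 m^2
Velocity = Q / A = 1.62 / 2.1 = 0.771429 m/s

0.771429 m/s


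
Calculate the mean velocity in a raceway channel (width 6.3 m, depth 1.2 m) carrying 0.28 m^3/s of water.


Cross-sectional area = W * d = 6.3 * 1.2 = 7.56 m^2
Velocity = Q / A = 0.28 / 7.56 = 0.037037 m/s

0.037037 m/s


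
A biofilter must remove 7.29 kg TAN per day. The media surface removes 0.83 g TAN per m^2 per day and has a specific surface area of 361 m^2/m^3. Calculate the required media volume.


A = 7.29*1000 / 0.83 = 8783.1325 m^2
V = 8783.1325 / 361 = 24.33

24.33 m^3


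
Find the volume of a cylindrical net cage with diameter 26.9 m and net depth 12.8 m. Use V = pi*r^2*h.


r = d/2 = 26.9/2 = 13.45 m
Base area = pi*r^2 = pi*13.45^2 = 568.32197 m^2
Volume = 568.32197 * 12.8 = 7274.52 m^3

7274.52 m^3


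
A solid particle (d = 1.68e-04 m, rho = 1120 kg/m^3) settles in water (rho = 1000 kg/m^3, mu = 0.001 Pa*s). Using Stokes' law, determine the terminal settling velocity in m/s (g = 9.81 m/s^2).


Density difference: rho_p - rho_f = 1120 - 1000 = 120 kg/m^3
d^2 = (1.68e-04)^2 = 2.8224e-08 m^2
Numerator = (rho_p - rho_f) * g * d^2 = 120 * 9.81 * 2.8224e-08 = 3.3225293e-05
Denominator = 18 * mu = 18 * 0.001 = 0.018
v_s = 3.3225293e-05 / 0.018 = 0.00184585 m/s
Check: Re = rho_f * v_s * d / mu = 1000 * 0.00184585 * 1.68e-04 / 0.001 = 0.31 < 1, so Stokes' law applies.

0.00184585 m/s


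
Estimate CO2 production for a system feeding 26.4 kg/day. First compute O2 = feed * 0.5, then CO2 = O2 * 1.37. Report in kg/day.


O2 = 26.4 * 0.5 = 13.2
CO2 = 13.2 * 1.37 = 18.084

18.084 kg/day


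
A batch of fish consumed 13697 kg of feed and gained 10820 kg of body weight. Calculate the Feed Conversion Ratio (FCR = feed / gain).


FCR = feed consumed / weight gained
FCR = 13697 kg / 10820 kg = 1.2659

1.2659


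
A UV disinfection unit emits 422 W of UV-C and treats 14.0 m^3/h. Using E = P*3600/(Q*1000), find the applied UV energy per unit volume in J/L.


Energy delivered per hour = 422 W * 3600 s = 1519200 J/h
Volume treated per hour = 14.0 m^3/h * 1000 = 14000 L/h
dose = 1519200 / 14000 = 108.514 J/L

108.514 J/L


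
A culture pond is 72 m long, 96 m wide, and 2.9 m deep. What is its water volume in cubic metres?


Base area = L * W = 72 * 96 = 6912 m^2
Volume = area * depth = 6912 * 2.9 = 20044.8 m^3

20044.8 m^3


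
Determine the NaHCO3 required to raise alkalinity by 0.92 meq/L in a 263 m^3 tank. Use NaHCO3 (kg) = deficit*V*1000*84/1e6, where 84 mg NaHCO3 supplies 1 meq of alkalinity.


Tank volume in L = 263 m^3 * 1000 = 263000 L
Total meq required = 0.92 meq/L * 263000 L = 241960 meq
NaHCO3 mass = 241960 meq * 84 mg/meq / 1e6 = 20.3246 kg

20.3246 kg


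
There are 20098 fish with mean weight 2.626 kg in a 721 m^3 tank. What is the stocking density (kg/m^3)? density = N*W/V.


Total biomass = 20098 fish * 2.626 kg = 52777.348 kg
Density = total biomass / volume = 52777.348 / 721 = 73.2002 kg/m^3

73.2002 kg/m^3


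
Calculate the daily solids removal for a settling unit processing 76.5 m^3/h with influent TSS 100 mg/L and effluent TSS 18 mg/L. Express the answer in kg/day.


Concentration drop: TSS_in - TSS_out = 100 - 18 = 82 mg/L
Hourly solids removed = Q * dTSS = 76.5 m^3/h * 82 mg/L = 6273 g/h  (m^3/h * mg/L = g/h)
Daily solids removed = 6273 * 24 = 150552 g/day
Convert g to kg: 150552 / 1000 = 150.552 kg/day

150.552 kg/day


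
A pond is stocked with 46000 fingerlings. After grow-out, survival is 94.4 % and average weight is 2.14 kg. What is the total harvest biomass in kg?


Survivors = 46000 * 94.4/100 = 43424 fish
Harvest biomass = survivors * W_f = 43424 * 2.14 = 92927.36 kg

92927.36 kg


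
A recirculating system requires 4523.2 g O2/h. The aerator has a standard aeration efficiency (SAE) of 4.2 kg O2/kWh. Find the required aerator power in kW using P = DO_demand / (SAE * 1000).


SAE in g O2/kWh = 4.2 * 1000 = 4200 g/kWh
P = DO_demand / SAE_g = 4523.2 / 4200 = 1.07695 kW

1.07695 kW


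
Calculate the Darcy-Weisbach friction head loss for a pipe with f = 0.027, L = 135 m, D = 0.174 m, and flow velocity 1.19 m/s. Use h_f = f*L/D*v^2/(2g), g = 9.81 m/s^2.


v^2 = 1.19^2 = 1.4161 m^2/s^2
L/D = 135/0.174 = 775.86207
h_f = f*(L/D)*v^2/(2g) = 0.027 * 775.86207 * 1.4161 / 19.62 = 1.51197 m

1.51197 m


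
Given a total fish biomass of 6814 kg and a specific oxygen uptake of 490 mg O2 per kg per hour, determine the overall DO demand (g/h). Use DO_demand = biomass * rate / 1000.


Total O2 consumption (mg/h) = 6814 kg * 490 mg/(kg*h) = 3338860 mg/h
Convert to g/h: 3338860 / 1000 = 3338.86 g/h

3338.86 g/h


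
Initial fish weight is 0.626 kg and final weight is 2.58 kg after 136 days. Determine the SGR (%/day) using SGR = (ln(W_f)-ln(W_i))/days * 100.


ln(W_f) = ln(2.58) = 0.9477894
ln(W_i) = ln(0.626) = -0.46840491
ln(W_f) - ln(W_i) = 0.9477894 - -0.46840491 = 1.4161943
SGR = 1.4161943 / 136 * 100 = 1.04132 %/day

1.04132 %/day
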